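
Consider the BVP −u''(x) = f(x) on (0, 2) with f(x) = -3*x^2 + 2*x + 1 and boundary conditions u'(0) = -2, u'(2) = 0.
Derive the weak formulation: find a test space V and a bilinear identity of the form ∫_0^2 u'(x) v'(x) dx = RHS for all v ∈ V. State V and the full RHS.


V = H^1(0, 2) (v unrestricted at boundary; u is determined up to an additive constant); weak form: ∫_0^2 u'v' dx = ∫_0^2 (-3*x^2 + 2*x + 1) v dx + 2·v(0) for all v ∈ V.

Multiply both sides by a test function v and integrate from 0 to 2:
  ∫_0^2 −u''(x) v(x) dx = ∫_0^2 f(x) v(x) dx.
Integrate the LHS by parts once:
  ∫_0^2 −u'' v dx = −[u'(x) v(x)]_0^2 + ∫_0^2 u'(x) v'(x) dx.
Thus ∫_0^2 u'(x) v'(x) dx = ∫_0^2 f(x) v(x) dx + [u'(x) v(x)]_0^2.
Choose V so that boundary terms are either known or forced to vanish.
u has inhomogeneous Neumann u'(0) = -2, u'(2) = 0. [u' v]_0^2 = (0)·v(2) − (-2)·v(0) = 2·v(0). Take V = H^1(0, 2); boundary term becomes part of RHS.
Weak formulation: find u (satisfying any essential BC) such that ∫_0^2 u'(x) v'(x) dx = ∫_0^2 f v dx + 2·v(0) for all v ∈ V (Neumann data are natural BCs: they enter the RHS as boundary terms).
Substituting f(x) = -3*x^2 + 2*x + 1, the right-hand side is ∫_0^2 (-3*x^2 + 2*x + 1) v dx + 2·v(0).
Compatibility check (pure Neumann): taking v ≡ 1 ∈ V gives 0 = ∫_0^2 f dx + (0) − (-2), i.e. ∫_0^2 f dx must equal u'(0) − u'(2) = -2. Indeed ∫_0^2 (-3*x^2 + 2*x + 1) dx = -2, so the data are compatible. The solution is then unique only up to an additive constant (fix it e.g. by requiring ∫_0^2 u dx = 0).


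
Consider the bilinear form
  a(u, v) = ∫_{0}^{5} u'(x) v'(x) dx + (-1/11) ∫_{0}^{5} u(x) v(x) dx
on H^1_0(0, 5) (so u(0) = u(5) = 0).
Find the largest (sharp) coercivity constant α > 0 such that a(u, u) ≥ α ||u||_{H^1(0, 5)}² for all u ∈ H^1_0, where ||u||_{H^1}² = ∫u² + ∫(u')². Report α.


α = (-25/11 + π^2)/(π^2 + 25)

Coercivity of a(·,·) on H^1_0(0, 5) means a(u, u) ≥ α ||u||_{H^1}² for every u ∈ H^1_0.
The interval has length L = 5, and Poincaré/coercivity depend only on L. Here a(u, u) = ∫(u')² + (-1/11)·∫u².
Here c = -1/11 < 0 with |c| < (π/L)² = π^2/25, so coercivity still holds. The condition a(u,u) ≥ α||u||_{H^1}² reads (1−α)∫(u')² ≥ (α−c)∫u². Any admissible α is ≤ 1 (rapidly oscillating u have ∫u²/∫(u')² → 0), and α = 1 would force 0 ≥ (1−c)∫u², impossible since c < 1; so 1−α > 0. By the sharp Poincaré inequality on H^1_0 of an interval of length L, ∫(u')² ≥ (π/L)²∫u² with equality for the first sine mode sin(π(x−x₀)/L) (x₀ the left endpoint), so the inequality holds for all u iff (1−α)(π/L)² ≥ α − c, i.e. α ≤ ((π/L)² + c)/((π/L)² + 1) = (1 + c(L/π)²)/(1 + (L/π)²). (Direct route, valid since c ≤ 0: Poincaré gives c∫u² ≥ c(L/π)²∫(u')², so a(u,u) ≥ (1 + c(L/π)²)∫(u')², while ||u||_{H^1}² ≤ (1 + (L/π)²)∫(u')²; dividing yields the same α.) With (π/L)² = π^2/25 and c = -1/11, the largest admissible constant is α = ((π/L)² + c)/((π/L)² + 1).
Simplifying, α = (-25/11 + π^2)/(π^2 + 25).


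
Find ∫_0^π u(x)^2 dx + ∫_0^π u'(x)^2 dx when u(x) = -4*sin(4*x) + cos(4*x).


||u||_{H^1(0,π)}^2 = 289*π/2

u'(x) = -4*sin(4*x) - 16*cos(4*x).
Expand u² and (u')² and integrate term by term on (0, π), using: for integers n ≥ 1, ∫_0^π sin²(nx) dx = ∫_0^π cos²(nx) dx = π/2; for n ≠ n', ∫_0^π sin(nx)sin(n'x) dx = ∫_0^π cos(nx)cos(n'x) dx = 0; and by product-to-sum, ∫_0^π sin(nx)cos(n'x) dx = ½∫_0^π [sin((n+n')x) + sin((n−n')x)] dx, which is 0 when n+n' is even and 2n/(n²−n'²) when n+n' is odd (it need not vanish on (0, π)).
  u² squared terms: (-4)²·∫sin(4x)² dx = 16·π/2 = 8*π;  (1)²·∫cos(4x)² dx = 1·π/2 = π/2.
  u² cross terms: 2·(-4)·(1)·∫sin(4x)·cos(4x) dx = -8·(0) = 0.
  So ∫_0^π u² dx = 8*π + π/2 + 0 = 17*π/2.
  (u')² squared terms: (-16)²·∫cos(4x)² dx = 256·π/2 = 128*π;  (-4)²·∫sin(4x)² dx = 16·π/2 = 8*π.
  (u')² cross terms: 2·(-16)·(-4)·∫cos(4x)·sin(4x) dx = 128·(0) = 0.
  So ∫_0^π (u')² dx = 128*π + 8*π + 0 = 136*π.
||u||_{H^1}^2 = (17*π/2) + (136*π) = 289*π/2.


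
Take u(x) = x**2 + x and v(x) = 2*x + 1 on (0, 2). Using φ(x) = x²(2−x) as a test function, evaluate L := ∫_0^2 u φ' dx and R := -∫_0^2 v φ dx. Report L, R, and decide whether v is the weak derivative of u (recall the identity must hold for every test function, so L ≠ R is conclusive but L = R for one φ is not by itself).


LHS = -68/15, RHS = -68/15. Yes, v = u' weakly.

u(x) = x**2 + x, classical derivative u'(x) = 2*x + 1.
φ(x) = x²(2−x), so φ'(x) = x*(4 - 3*x).
Note φ(0) = φ(2) = 0, so the boundary term u·φ vanishes.
LHS = ∫_0^2 u(x) φ'(x) dx = ∫_0^2 (-3*x^4 + x^3 + 4*x^2) dx. Term by term:
  ∫_0^2 -3*x^4 dx = -96/5;  ∫_0^2 x^3 dx = 4;  ∫_0^2 4*x^2 dx = 32/3.
Sum: -96/5 + 4 + 32/3 = -68/15.
So LHS = -68/15.
∫_0^2 v(x) φ(x) dx = ∫_0^2 (-2*x^4 + 3*x^3 + 2*x^2) dx. Term by term:
  ∫_0^2 -2*x^4 dx = -64/5;  ∫_0^2 3*x^3 dx = 12;  ∫_0^2 2*x^2 dx = 16/3.
Sum: -64/5 + 12 + 16/3 = 68/15.
So RHS = -∫_0^2 v(x) φ(x) dx = -68/15.
LHS = RHS, so the identity holds for this test φ.
Moreover u is smooth here and v(x) = u'(x) = 2*x + 1 pointwise, so the identity holds for every test function. Hence v is the weak derivative of u.


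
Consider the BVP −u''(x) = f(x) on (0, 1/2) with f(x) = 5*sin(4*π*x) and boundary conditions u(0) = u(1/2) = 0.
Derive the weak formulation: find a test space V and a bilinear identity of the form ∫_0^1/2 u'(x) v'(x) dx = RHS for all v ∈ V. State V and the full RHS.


V = H^1_0(0, 1/2) (so v(0) = v(1/2) = 0); weak form: ∫_0^1/2 u'v' dx = ∫_0^1/2 (5*sin(4*π*x)) v dx for all v ∈ V.

Multiply both sides by a test function v and integrate from 0 to 1/2:
  ∫_0^1/2 −u''(x) v(x) dx = ∫_0^1/2 f(x) v(x) dx.
Integrate the LHS by parts once:
  ∫_0^1/2 −u'' v dx = −[u'(x) v(x)]_0^1/2 + ∫_0^1/2 u'(x) v'(x) dx.
Thus ∫_0^1/2 u'(x) v'(x) dx = ∫_0^1/2 f(x) v(x) dx + [u'(x) v(x)]_0^1/2.
Choose V so that boundary terms are either known or forced to vanish.
u is Dirichlet: u(0) = u(1/2) = 0. Let V = H^1_0(0, 1/2); then v(0) = v(1/2) = 0, and [u' v]_0^1/2 = 0.
Weak formulation: find u (satisfying any essential BC) such that ∫_0^1/2 u'(x) v'(x) dx = ∫_0^1/2 f v dx for all v ∈ V.
Substituting f(x) = 5*sin(4*π*x), the right-hand side is ∫_0^1/2 (5*sin(4*π*x)) v dx.


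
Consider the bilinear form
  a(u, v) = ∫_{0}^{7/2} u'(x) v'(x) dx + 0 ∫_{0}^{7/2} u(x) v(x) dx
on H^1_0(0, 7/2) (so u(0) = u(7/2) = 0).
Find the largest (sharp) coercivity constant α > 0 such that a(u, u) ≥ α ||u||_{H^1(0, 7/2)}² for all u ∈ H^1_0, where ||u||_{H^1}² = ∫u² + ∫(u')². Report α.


α = 4*π^2/(4*π^2 + 49)

Coercivity of a(·,·) on H^1_0(0, 7/2) means a(u, u) ≥ α ||u||_{H^1}² for every u ∈ H^1_0.
The interval has length L = 7/2, and Poincaré/coercivity depend only on L. Here a(u, u) = ∫(u')² + (0)·∫u².
Here c = 0, so a(u,u) = ∫(u')² alone. The condition a(u,u) ≥ α||u||_{H^1}² reads (1−α)∫(u')² ≥ (α−c)∫u². Any admissible α is ≤ 1 (rapidly oscillating u have ∫u²/∫(u')² → 0), and α = 1 would force 0 ≥ (1−c)∫u², impossible since c < 1; so 1−α > 0. By the sharp Poincaré inequality on H^1_0 of an interval of length L, ∫(u')² ≥ (π/L)²∫u² with equality for the first sine mode sin(π(x−x₀)/L) (x₀ the left endpoint), so the inequality holds for all u iff (1−α)(π/L)² ≥ α − c, i.e. α ≤ ((π/L)² + c)/((π/L)² + 1) = (1 + c(L/π)²)/(1 + (L/π)²). (Direct route, valid since c ≤ 0: Poincaré gives c∫u² ≥ c(L/π)²∫(u')², so a(u,u) ≥ (1 + c(L/π)²)∫(u')², while ||u||_{H^1}² ≤ (1 + (L/π)²)∫(u')²; dividing yields the same α.) With (π/L)² = 4*π^2/49 and c = 0, the largest admissible constant is α = ((π/L)² + c)/((π/L)² + 1).
Simplifying, α = 4*π^2/(4*π^2 + 49).


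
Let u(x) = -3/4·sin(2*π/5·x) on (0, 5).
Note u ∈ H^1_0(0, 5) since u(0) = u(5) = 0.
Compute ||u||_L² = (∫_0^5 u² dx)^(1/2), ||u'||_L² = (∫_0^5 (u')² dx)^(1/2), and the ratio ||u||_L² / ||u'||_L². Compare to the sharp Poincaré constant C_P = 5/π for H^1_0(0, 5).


||u||_L² / ||u'||_L² = 5/(2*π) < C_P = 5/π.

u(x) = -3/4·sin(2*π/5·x), so u'(x) = -3*π*cos(2*π*x/5)/10.
Writing u(x) = A·sin(kπx/L) with A = -3/4 and k = 2, use ∫_0^L sin²(kπx/L) dx = L/2 and ∫_0^L cos²(kπx/L) dx = L/2.
u² = 9/16·sin²(2*π/5·x) and (u')² = 9*π^2/100·cos²(2*π/5·x), and each of sin², cos² integrates to L/2 = 5/2 over (0, 5).
∫_0^5 u² dx = 45/32, so ||u||_L² = 3*sqrt(10)/8.
∫_0^5 (u')² dx = 9*π^2/40, so ||u'||_L² = 3*sqrt(10)*π/20.
Ratio ||u||_L² / ||u'||_L² = 5/(2*π).
Sharp Poincaré constant on H^1_0(0, 5) is C_P = L/π = 5/π, achieved by sin(π/5·x).
This is the k = 2 harmonic; the ratio L/(kπ) is strictly less than C_P = L/π, consistent with the sharp inequality ||u||_L² ≤ C_P ||u'||_L².


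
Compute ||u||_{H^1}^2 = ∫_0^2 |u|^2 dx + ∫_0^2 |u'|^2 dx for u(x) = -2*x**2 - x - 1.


||u||_{H^1}^2 = 608/5

The H^1 norm (squared) on an interval (0, L) is
  ||u||_{H^1}^2 = ∫_0^L u(x)^2 dx + ∫_0^L u'(x)^2 dx.
Compute u'(x) = -4*x - 1.
Then u(x)^2 = 4*x**4 + 4*x**3 + 5*x**2 + 2*x + 1 and u'(x)^2 = 16*x**2 + 8*x + 1.
Integrate each monomial from 0 to 2 using ∫_0^2 c·x^n dx = c·2^(n+1)/(n+1):
  ∫_0^2 u(x)^2 dx = ∫_0^2 (4*x^4 + 4*x^3 + 5*x^2 + 2*x + 1) dx. Term by term:
    ∫_0^2 4*x^4 dx = 128/5;  ∫_0^2 4*x^3 dx = 16;  ∫_0^2 5*x^2 dx = 40/3;
    ∫_0^2 2*x dx = 4;  ∫_0^2 1 dx = 2.
  Sum: 128/5 + 16 + 40/3 + 4 + 2 = 914/15.
  ∫_0^2 u'(x)^2 dx = ∫_0^2 (16*x^2 + 8*x + 1) dx. Term by term:
    ∫_0^2 16*x^2 dx = 128/3;  ∫_0^2 8*x dx = 16;  ∫_0^2 1 dx = 2.
  Sum: 128/3 + 16 + 2 = 182/3.
Adding: ||u||_{H^1}^2 = 914/15 + 182/3 = 608/5.


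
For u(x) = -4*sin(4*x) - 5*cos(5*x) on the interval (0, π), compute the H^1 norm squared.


||u||_{H^1(0,π)}^2 = -8320/9 + 461*π

u'(x) = 25*sin(5*x) - 16*cos(4*x).
Expand u² and (u')² and integrate term by term on (0, π), using: for integers n ≥ 1, ∫_0^π sin²(nx) dx = ∫_0^π cos²(nx) dx = π/2; for n ≠ n', ∫_0^π sin(nx)sin(n'x) dx = ∫_0^π cos(nx)cos(n'x) dx = 0; and by product-to-sum, ∫_0^π sin(nx)cos(n'x) dx = ½∫_0^π [sin((n+n')x) + sin((n−n')x)] dx, which is 0 when n+n' is even and 2n/(n²−n'²) when n+n' is odd (it need not vanish on (0, π)).
  u² squared terms: (-5)²·∫cos(5x)² dx = 25·π/2 = 25*π/2;  (-4)²·∫sin(4x)² dx = 16·π/2 = 8*π.
  u² cross terms: 2·(-5)·(-4)·∫cos(5x)·sin(4x) dx = 40·(-8/9) = -320/9.
  So ∫_0^π u² dx = 25*π/2 + 8*π − 320/9 = -320/9 + 41*π/2.
  (u')² squared terms: (-16)²·∫cos(4x)² dx = 256·π/2 = 128*π;  (25)²·∫sin(5x)² dx = 625·π/2 = 625*π/2.
  (u')² cross terms: 2·(-16)·(25)·∫cos(4x)·sin(5x) dx = -800·(10/9) = -8000/9.
  So ∫_0^π (u')² dx = 128*π + 625*π/2 − 8000/9 = -8000/9 + 881*π/2.
||u||_{H^1}^2 = (-320/9 + 41*π/2) + (-8000/9 + 881*π/2) = -8320/9 + 461*π.


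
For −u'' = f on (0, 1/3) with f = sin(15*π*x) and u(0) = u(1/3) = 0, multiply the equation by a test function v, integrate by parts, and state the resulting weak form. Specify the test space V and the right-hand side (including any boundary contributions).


V = H^1_0(0, 1/3) (so v(0) = v(1/3) = 0); weak form: ∫_0^1/3 u'v' dx = ∫_0^1/3 (sin(15*π*x)) v dx for all v ∈ V.

Multiply both sides by a test function v and integrate from 0 to 1/3:
  ∫_0^1/3 −u''(x) v(x) dx = ∫_0^1/3 f(x) v(x) dx.
Integrate the LHS by parts once:
  ∫_0^1/3 −u'' v dx = −[u'(x) v(x)]_0^1/3 + ∫_0^1/3 u'(x) v'(x) dx.
Thus ∫_0^1/3 u'(x) v'(x) dx = ∫_0^1/3 f(x) v(x) dx + [u'(x) v(x)]_0^1/3.
Choose V so that boundary terms are either known or forced to vanish.
u is Dirichlet: u(0) = u(1/3) = 0. Let V = H^1_0(0, 1/3); then v(0) = v(1/3) = 0, and [u' v]_0^1/3 = 0.
Weak formulation: find u (satisfying any essential BC) such that ∫_0^1/3 u'(x) v'(x) dx = ∫_0^1/3 f v dx for all v ∈ V.
Substituting f(x) = sin(15*π*x), the right-hand side is ∫_0^1/3 (sin(15*π*x)) v dx.


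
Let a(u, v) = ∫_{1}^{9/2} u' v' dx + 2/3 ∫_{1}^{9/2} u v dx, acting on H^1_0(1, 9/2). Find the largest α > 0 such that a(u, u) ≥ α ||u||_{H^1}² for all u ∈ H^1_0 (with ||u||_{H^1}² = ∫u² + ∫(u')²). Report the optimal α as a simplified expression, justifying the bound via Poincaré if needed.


α = 2*(49 + 6*π^2)/(3*(4*π^2 + 49))

Coercivity of a(·,·) on H^1_0(1, 9/2) means a(u, u) ≥ α ||u||_{H^1}² for every u ∈ H^1_0.
The interval has length L = 7/2, and Poincaré/coercivity depend only on L. Here a(u, u) = ∫(u')² + (2/3)·∫u².
Here 0 < c = 2/3 < 1. The condition a(u,u) ≥ α||u||_{H^1}² reads (1−α)∫(u')² ≥ (α−c)∫u². Any admissible α is ≤ 1 (rapidly oscillating u have ∫u²/∫(u')² → 0), and α = 1 would force 0 ≥ (1−c)∫u², impossible since c < 1; so 1−α > 0. By the sharp Poincaré inequality on H^1_0 of an interval of length L, ∫(u')² ≥ (π/L)²∫u² with equality for the first sine mode sin(π(x−x₀)/L) (x₀ the left endpoint), so the inequality holds for all u iff (1−α)(π/L)² ≥ α − c, i.e. α ≤ ((π/L)² + c)/((π/L)² + 1) = (1 + c(L/π)²)/(1 + (L/π)²). With (π/L)² = 4*π^2/49 and c = 2/3, the largest admissible constant is α = ((π/L)² + c)/((π/L)² + 1).
Simplifying, α = 2*(49 + 6*π^2)/(3*(4*π^2 + 49)).


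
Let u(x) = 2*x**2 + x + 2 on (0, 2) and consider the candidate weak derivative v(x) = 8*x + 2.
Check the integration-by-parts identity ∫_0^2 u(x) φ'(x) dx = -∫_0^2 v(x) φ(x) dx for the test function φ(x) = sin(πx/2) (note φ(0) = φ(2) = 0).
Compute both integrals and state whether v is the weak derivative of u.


LHS = -20/π, RHS = -40/π. No, v is not the weak derivative of u.

u(x) = 2*x**2 + x + 2, classical derivative u'(x) = 4*x + 1.
φ(x) = sin(πx/2), so φ'(x) = π*cos(π*x/2)/2.
Note φ(0) = φ(2) = 0, so the boundary term u·φ vanishes.
LHS = ∫_0^2 u(x) φ'(x) dx = ∫_0^2 (π*x^2*cos(π*x/2) + π*x*cos(π*x/2)/2 + π*cos(π*x/2)) dx. Term by term:
  ∫_0^2 π*cos(π*x/2) dx = 0;  ∫_0^2 π*x^2*cos(π*x/2) dx = -16/π;  ∫_0^2 π*x*cos(π*x/2)/2 dx = -4/π.
Sum: 0 − 16/π − 4/π = -20/π.
So LHS = -20/π.
∫_0^2 v(x) φ(x) dx = ∫_0^2 (8*x*sin(π*x/2) + 2*sin(π*x/2)) dx. Term by term:
  ∫_0^2 2*sin(π*x/2) dx = 8/π;  ∫_0^2 8*x*sin(π*x/2) dx = 32/π.
Sum: 8/π + 32/π = 40/π.
So RHS = -∫_0^2 v(x) φ(x) dx = -40/π.
LHS − RHS = 20/π ≠ 0, so the identity fails.
(For a valid weak derivative the identity must hold for EVERY test function, in particular this one. The failure shows v is NOT the weak derivative of u.)
Correct weak derivative would be u'(x) = 4*x + 1.


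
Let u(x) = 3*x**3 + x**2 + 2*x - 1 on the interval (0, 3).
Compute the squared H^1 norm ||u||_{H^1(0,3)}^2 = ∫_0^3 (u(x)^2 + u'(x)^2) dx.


||u||_{H^1}^2 = 644613/70

The H^1 norm (squared) on an interval (0, L) is
  ||u||_{H^1}^2 = ∫_0^L u(x)^2 dx + ∫_0^L u'(x)^2 dx.
Compute u'(x) = 9*x**2 + 2*x + 2.
Then u(x)^2 = 9*x**6 + 6*x**5 + 13*x**4 - 2*x**3 + 2*x**2 - 4*x + 1 and u'(x)^2 = 81*x**4 + 36*x**3 + 40*x**2 + 8*x + 4.
Integrate each monomial from 0 to 3 using ∫_0^3 c·x^n dx = c·3^(n+1)/(n+1):
  ∫_0^3 u(x)^2 dx = ∫_0^3 (9*x^6 + 6*x^5 + 13*x^4 - 2*x^3 + 2*x^2 - 4*x + 1) dx. Term by term:
    ∫_0^3 9*x^6 dx = 19683/7;  ∫_0^3 6*x^5 dx = 729;  ∫_0^3 13*x^4 dx = 3159/5;
    ∫_0^3 -2*x^3 dx = -81/2;  ∫_0^3 2*x^2 dx = 18;  ∫_0^3 -4*x dx = -18;
    ∫_0^3 1 dx = 3.
  Sum: 19683/7 + 729 + 3159/5 − 81/2 + 18 − 18 + 3 = 289461/70.
  ∫_0^3 u'(x)^2 dx = ∫_0^3 (81*x^4 + 36*x^3 + 40*x^2 + 8*x + 4) dx. Term by term:
    ∫_0^3 81*x^4 dx = 19683/5;  ∫_0^3 36*x^3 dx = 729;  ∫_0^3 40*x^2 dx = 360;
    ∫_0^3 8*x dx = 36;  ∫_0^3 4 dx = 12.
  Sum: 19683/5 + 729 + 360 + 36 + 12 = 25368/5.
Adding: ||u||_{H^1}^2 = 289461/70 + 25368/5 = 644613/70.


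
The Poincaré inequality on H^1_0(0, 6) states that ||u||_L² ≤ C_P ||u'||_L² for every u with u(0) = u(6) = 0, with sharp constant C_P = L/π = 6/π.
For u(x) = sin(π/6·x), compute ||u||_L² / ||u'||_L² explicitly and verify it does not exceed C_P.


||u||_L² / ||u'||_L² = 6/π = C_P.

u(x) = sin(π/6·x), so u'(x) = π*cos(π*x/6)/6.
Writing u(x) = A·sin(kπx/L) with A = 1 and k = 1, use ∫_0^L sin²(kπx/L) dx = L/2 and ∫_0^L cos²(kπx/L) dx = L/2.
u² = 1·sin²(π/6·x) and (u')² = π^2/36·cos²(π/6·x), and each of sin², cos² integrates to L/2 = 3 over (0, 6).
∫_0^6 u² dx = 3, so ||u||_L² = sqrt(3).
∫_0^6 (u')² dx = π^2/12, so ||u'||_L² = sqrt(3)*π/6.
Ratio ||u||_L² / ||u'||_L² = 6/π.
Sharp Poincaré constant on H^1_0(0, 6) is C_P = L/π = 6/π, achieved by sin(π/6·x).
This is the k = 1 eigenfunction (up to amplitude), so the ratio equals the sharp Poincaré constant exactly.


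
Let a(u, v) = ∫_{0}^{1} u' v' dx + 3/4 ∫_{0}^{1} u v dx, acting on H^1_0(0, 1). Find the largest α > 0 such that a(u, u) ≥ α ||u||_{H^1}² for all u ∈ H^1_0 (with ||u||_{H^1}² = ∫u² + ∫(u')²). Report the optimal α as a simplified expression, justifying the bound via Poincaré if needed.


α = (3/4 + π^2)/(1 + π^2)

Coercivity of a(·,·) on H^1_0(0, 1) means a(u, u) ≥ α ||u||_{H^1}² for every u ∈ H^1_0.
The interval has length L = 1, and Poincaré/coercivity depend only on L. Here a(u, u) = ∫(u')² + (3/4)·∫u².
Here 0 < c = 3/4 < 1. The condition a(u,u) ≥ α||u||_{H^1}² reads (1−α)∫(u')² ≥ (α−c)∫u². Any admissible α is ≤ 1 (rapidly oscillating u have ∫u²/∫(u')² → 0), and α = 1 would force 0 ≥ (1−c)∫u², impossible since c < 1; so 1−α > 0. By the sharp Poincaré inequality on H^1_0 of an interval of length L, ∫(u')² ≥ (π/L)²∫u² with equality for the first sine mode sin(π(x−x₀)/L) (x₀ the left endpoint), so the inequality holds for all u iff (1−α)(π/L)² ≥ α − c, i.e. α ≤ ((π/L)² + c)/((π/L)² + 1) = (1 + c(L/π)²)/(1 + (L/π)²). With (π/L)² = π^2 and c = 3/4, the largest admissible constant is α = ((π/L)² + c)/((π/L)² + 1).
Simplifying, α = (3/4 + π^2)/(1 + π^2).


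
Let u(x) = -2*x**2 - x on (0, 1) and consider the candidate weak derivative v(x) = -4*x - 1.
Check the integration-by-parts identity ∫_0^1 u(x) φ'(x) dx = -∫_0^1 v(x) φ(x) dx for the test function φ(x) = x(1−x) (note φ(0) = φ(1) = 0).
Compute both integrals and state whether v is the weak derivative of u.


LHS = 1/2, RHS = 1/2. Yes, v = u' weakly.

u(x) = -2*x**2 - x, classical derivative u'(x) = -4*x - 1.
φ(x) = x(1−x), so φ'(x) = 1 - 2*x.
Note φ(0) = φ(1) = 0, so the boundary term u·φ vanishes.
LHS = ∫_0^1 u(x) φ'(x) dx = ∫_0^1 (4*x^3 - x) dx. Term by term:
  ∫_0^1 4*x^3 dx = 1;  ∫_0^1 -x dx = -1/2.
Sum: 1 − 1/2 = 1/2.
So LHS = 1/2.
∫_0^1 v(x) φ(x) dx = ∫_0^1 (4*x^3 - 3*x^2 - x) dx. Term by term:
  ∫_0^1 4*x^3 dx = 1;  ∫_0^1 -3*x^2 dx = -1;  ∫_0^1 -x dx = -1/2.
Sum: 1 − 1 − 1/2 = -1/2.
So RHS = -∫_0^1 v(x) φ(x) dx = 1/2.
LHS = RHS, so the identity holds for this test φ.
Moreover u is smooth here and v(x) = u'(x) = -4*x - 1 pointwise, so the identity holds for every test function. Hence v is the weak derivative of u.


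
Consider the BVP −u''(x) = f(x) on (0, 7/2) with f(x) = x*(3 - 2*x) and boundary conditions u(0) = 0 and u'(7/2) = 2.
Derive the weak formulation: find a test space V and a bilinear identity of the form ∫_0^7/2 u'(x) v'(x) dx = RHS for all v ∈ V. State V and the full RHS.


V = {v ∈ H^1(0, 7/2) : v(0) = 0} (test functions vanish at x = 0 where u is specified); weak form: ∫_0^7/2 u'v' dx = ∫_0^7/2 (x*(3 - 2*x)) v dx + 2·v(7/2) for all v ∈ V.

Multiply both sides by a test function v and integrate from 0 to 7/2:
  ∫_0^7/2 −u''(x) v(x) dx = ∫_0^7/2 f(x) v(x) dx.
Integrate the LHS by parts once:
  ∫_0^7/2 −u'' v dx = −[u'(x) v(x)]_0^7/2 + ∫_0^7/2 u'(x) v'(x) dx.
Thus ∫_0^7/2 u'(x) v'(x) dx = ∫_0^7/2 f(x) v(x) dx + [u'(x) v(x)]_0^7/2.
Choose V so that boundary terms are either known or forced to vanish.
Mixed BC: u(0) = 0 (Dirichlet) and u'(7/2) = 2 (Neumann). Define V = {v ∈ H^1(0, 7/2) : v(0) = 0}. Then [u' v]_0^7/2 = u'(7/2)·v(7/2) − u'(0)·0 = 2·v(7/2).
Weak formulation: find u (satisfying any essential BC) such that ∫_0^7/2 u'(x) v'(x) dx = ∫_0^7/2 f v dx + 2·v(7/2) for all v ∈ V (Dirichlet at 0 absorbed into V; Neumann datum at x = 7/2 contributes the boundary term).
Substituting f(x) = x*(3 - 2*x), the right-hand side is ∫_0^7/2 (x*(3 - 2*x)) v dx + 2·v(7/2).


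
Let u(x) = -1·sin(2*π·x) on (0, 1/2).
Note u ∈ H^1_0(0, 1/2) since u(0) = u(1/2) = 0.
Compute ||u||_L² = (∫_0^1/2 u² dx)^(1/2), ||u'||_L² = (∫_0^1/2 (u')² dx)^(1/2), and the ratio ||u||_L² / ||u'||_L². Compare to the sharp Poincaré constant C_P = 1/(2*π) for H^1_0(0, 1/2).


||u||_L² / ||u'||_L² = 1/(2*π) = C_P.

u(x) = -1·sin(2*π·x), so u'(x) = -2*π*cos(2*π*x).
Writing u(x) = A·sin(kπx/L) with A = -1 and k = 1, use ∫_0^L sin²(kπx/L) dx = L/2 and ∫_0^L cos²(kπx/L) dx = L/2.
u² = 1·sin²(2*π·x) and (u')² = 4*π^2·cos²(2*π·x), and each of sin², cos² integrates to L/2 = 1/4 over (0, 1/2).
∫_0^1/2 u² dx = 1/4, so ||u||_L² = 1/2.
∫_0^1/2 (u')² dx = π^2, so ||u'||_L² = π.
Ratio ||u||_L² / ||u'||_L² = 1/(2*π).
Sharp Poincaré constant on H^1_0(0, 1/2) is C_P = L/π = 1/(2*π), achieved by sin(2*π·x).
This is the k = 1 eigenfunction (up to amplitude), so the ratio equals the sharp Poincaré constant exactly.


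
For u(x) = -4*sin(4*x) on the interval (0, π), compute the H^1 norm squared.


||u||_{H^1(0,π)}^2 = 136*π

u'(x) = -16*cos(4*x).
Expand u² and (u')² and integrate term by term on (0, π), using: for integers n ≥ 1, ∫_0^π sin²(nx) dx = ∫_0^π cos²(nx) dx = π/2; for n ≠ n', ∫_0^π sin(nx)sin(n'x) dx = ∫_0^π cos(nx)cos(n'x) dx = 0; and by product-to-sum, ∫_0^π sin(nx)cos(n'x) dx = ½∫_0^π [sin((n+n')x) + sin((n−n')x)] dx, which is 0 when n+n' is even and 2n/(n²−n'²) when n+n' is odd (it need not vanish on (0, π)).
  u² squared terms: (-4)²·∫sin(4x)² dx = 16·π/2 = 8*π.
  So ∫_0^π u² dx = 8*π.
  (u')² squared terms: (-16)²·∫cos(4x)² dx = 256·π/2 = 128*π.
  So ∫_0^π (u')² dx = 128*π.
||u||_{H^1}^2 = (8*π) + (128*π) = 136*π.


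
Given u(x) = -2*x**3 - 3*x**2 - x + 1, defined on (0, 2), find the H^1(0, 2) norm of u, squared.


||u||_{H^1}^2 = 99688/105

The H^1 norm (squared) on an interval (0, L) is
  ||u||_{H^1}^2 = ∫_0^L u(x)^2 dx + ∫_0^L u'(x)^2 dx.
Compute u'(x) = -6*x**2 - 6*x - 1.
Then u(x)^2 = 4*x**6 + 12*x**5 + 13*x**4 + 2*x**3 - 5*x**2 - 2*x + 1 and u'(x)^2 = 36*x**4 + 72*x**3 + 48*x**2 + 12*x + 1.
Integrate each monomial from 0 to 2 using ∫_0^2 c·x^n dx = c·2^(n+1)/(n+1):
  ∫_0^2 u(x)^2 dx = ∫_0^2 (4*x^6 + 12*x^5 + 13*x^4 + 2*x^3 - 5*x^2 - 2*x + 1) dx. Term by term:
    ∫_0^2 4*x^6 dx = 512/7;  ∫_0^2 12*x^5 dx = 128;  ∫_0^2 13*x^4 dx = 416/5;
    ∫_0^2 2*x^3 dx = 8;  ∫_0^2 -5*x^2 dx = -40/3;  ∫_0^2 -2*x dx = -4;
    ∫_0^2 1 dx = 2.
  Sum: 512/7 + 128 + 416/5 + 8 − 40/3 − 4 + 2 = 29086/105.
  ∫_0^2 u'(x)^2 dx = ∫_0^2 (36*x^4 + 72*x^3 + 48*x^2 + 12*x + 1) dx. Term by term:
    ∫_0^2 36*x^4 dx = 1152/5;  ∫_0^2 72*x^3 dx = 288;  ∫_0^2 48*x^2 dx = 128;
    ∫_0^2 12*x dx = 24;  ∫_0^2 1 dx = 2.
  Sum: 1152/5 + 288 + 128 + 24 + 2 = 3362/5.
Adding: ||u||_{H^1}^2 = 29086/105 + 3362/5 = 99688/105.


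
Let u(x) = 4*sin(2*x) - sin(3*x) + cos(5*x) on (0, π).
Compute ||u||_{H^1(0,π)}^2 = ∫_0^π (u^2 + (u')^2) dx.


||u||_{H^1(0,π)}^2 = -832/21 + 58*π

u'(x) = -5*sin(5*x) + 8*cos(2*x) - 3*cos(3*x).
Expand u² and (u')² and integrate term by term on (0, π), using: for integers n ≥ 1, ∫_0^π sin²(nx) dx = ∫_0^π cos²(nx) dx = π/2; for n ≠ n', ∫_0^π sin(nx)sin(n'x) dx = ∫_0^π cos(nx)cos(n'x) dx = 0; and by product-to-sum, ∫_0^π sin(nx)cos(n'x) dx = ½∫_0^π [sin((n+n')x) + sin((n−n')x)] dx, which is 0 when n+n' is even and 2n/(n²−n'²) when n+n' is odd (it need not vanish on (0, π)).
  u² squared terms: (-1)²·∫sin(3x)² dx = 1·π/2 = π/2;  (4)²·∫sin(2x)² dx = 16·π/2 = 8*π;  (1)²·∫cos(5x)² dx = 1·π/2 = π/2.
  u² cross terms: 2·(-1)·(4)·∫sin(3x)·sin(2x) dx = -8·(0) = 0;  2·(-1)·(1)·∫sin(3x)·cos(5x) dx = -2·(0) = 0;  2·(4)·(1)·∫sin(2x)·cos(5x) dx = 8·(-4/21) = -32/21.
  So ∫_0^π u² dx = π/2 + 8*π + π/2 + 0 + 0 − 32/21 = -32/21 + 9*π.
  (u')² squared terms: (-5)²·∫sin(5x)² dx = 25·π/2 = 25*π/2;  (-3)²·∫cos(3x)² dx = 9·π/2 = 9*π/2;  (8)²·∫cos(2x)² dx = 64·π/2 = 32*π.
  (u')² cross terms: 2·(-5)·(-3)·∫sin(5x)·cos(3x) dx = 30·(0) = 0;  2·(-5)·(8)·∫sin(5x)·cos(2x) dx = -80·(10/21) = -800/21;  2·(-3)·(8)·∫cos(3x)·cos(2x) dx = -48·(0) = 0.
  So ∫_0^π (u')² dx = 25*π/2 + 9*π/2 + 32*π + 0 − 800/21 + 0 = -800/21 + 49*π.
||u||_{H^1}^2 = (-32/21 + 9*π) + (-800/21 + 49*π) = -832/21 + 58*π.


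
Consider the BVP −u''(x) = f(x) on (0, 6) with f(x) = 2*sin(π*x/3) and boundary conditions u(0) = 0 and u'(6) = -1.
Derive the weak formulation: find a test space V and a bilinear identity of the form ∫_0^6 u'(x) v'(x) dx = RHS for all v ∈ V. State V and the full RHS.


V = {v ∈ H^1(0, 6) : v(0) = 0} (test functions vanish at x = 0 where u is specified); weak form: ∫_0^6 u'v' dx = ∫_0^6 (2*sin(π*x/3)) v dx − v(6) for all v ∈ V.

Multiply both sides by a test function v and integrate from 0 to 6:
  ∫_0^6 −u''(x) v(x) dx = ∫_0^6 f(x) v(x) dx.
Integrate the LHS by parts once:
  ∫_0^6 −u'' v dx = −[u'(x) v(x)]_0^6 + ∫_0^6 u'(x) v'(x) dx.
Thus ∫_0^6 u'(x) v'(x) dx = ∫_0^6 f(x) v(x) dx + [u'(x) v(x)]_0^6.
Choose V so that boundary terms are either known or forced to vanish.
Mixed BC: u(0) = 0 (Dirichlet) and u'(6) = -1 (Neumann). Define V = {v ∈ H^1(0, 6) : v(0) = 0}. Then [u' v]_0^6 = u'(6)·v(6) − u'(0)·0 = − v(6).
Weak formulation: find u (satisfying any essential BC) such that ∫_0^6 u'(x) v'(x) dx = ∫_0^6 f v dx − v(6) for all v ∈ V (Dirichlet at 0 absorbed into V; Neumann datum at x = 6 contributes the boundary term).
Substituting f(x) = 2*sin(π*x/3), the right-hand side is ∫_0^6 (2*sin(π*x/3)) v dx − v(6).


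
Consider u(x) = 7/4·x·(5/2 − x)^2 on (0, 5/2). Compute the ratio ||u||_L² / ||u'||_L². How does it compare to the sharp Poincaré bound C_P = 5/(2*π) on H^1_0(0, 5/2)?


||u||_L² / ||u'||_L² = 5*sqrt(14)/28 < C_P = 5/(2*π).

u(x) = 7/4·x·(5/2 − x)^2, so u'(x) = 21*x^2/4 - 35*x/2 + 175/16.
u(x) = 7/4·x·(5/2 − x)^2 vanishes at x = 0 and x = 5/2, so u ∈ H^1_0(0, 5/2). Differentiate via the product rule and integrate the resulting polynomials term by term.
  ∫_0^5/2 u² dx = ∫_0^5/2 (49*x^6/16 - 245*x^5/8 + 3675*x^4/32 - 6125*x^3/32 + 30625*x^2/256) dx. Term by term:
    ∫_0^5/2 49*x^6/16 dx = 546875/2048;  ∫_0^5/2 -245*x^5/8 dx = -3828125/3072;  ∫_0^5/2 3675*x^4/32 dx = 2296875/1024;
    ∫_0^5/2 -6125*x^3/32 dx = -3828125/2048;  ∫_0^5/2 30625*x^2/256 dx = 3828125/6144.
  Sum: 546875/2048 − 3828125/3072 + 2296875/1024 − 3828125/2048 + 3828125/6144 = 109375/6144.
  ∫_0^5/2 (u')² dx = ∫_0^5/2 (441*x^4/16 - 735*x^3/4 + 13475*x^2/32 - 6125*x/16 + 30625/256) dx. Term by term:
    ∫_0^5/2 441*x^4/16 dx = 275625/512;  ∫_0^5/2 -735*x^3/4 dx = -459375/256;  ∫_0^5/2 13475*x^2/32 dx = 1684375/768;
    ∫_0^5/2 -6125*x/16 dx = -153125/128;  ∫_0^5/2 30625/256 dx = 153125/512.
  Sum: 275625/512 − 459375/256 + 1684375/768 − 153125/128 + 153125/512 = 30625/768.
∫_0^5/2 u² dx = 109375/6144, so ||u||_L² = 125*sqrt(42)/192.
∫_0^5/2 (u')² dx = 30625/768, so ||u'||_L² = 175*sqrt(3)/48.
Ratio ||u||_L² / ||u'||_L² = 5*sqrt(14)/28.
Sharp Poincaré constant on H^1_0(0, 5/2) is C_P = L/π = 5/(2*π), achieved by sin(2*π/5·x).
A polynomial bump cannot attain the sharp Poincaré constant (only the first sine eigenfunction does), so the ratio is strictly less than C_P, consistent with ||u||_L² ≤ C_P ||u'||_L².


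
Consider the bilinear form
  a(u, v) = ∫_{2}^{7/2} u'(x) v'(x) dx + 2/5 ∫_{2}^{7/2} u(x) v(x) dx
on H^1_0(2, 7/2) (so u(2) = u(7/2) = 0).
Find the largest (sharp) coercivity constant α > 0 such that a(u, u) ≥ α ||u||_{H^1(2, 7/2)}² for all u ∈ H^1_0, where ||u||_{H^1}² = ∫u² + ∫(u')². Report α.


α = 2*(9 + 10*π^2)/(5*(9 + 4*π^2))

Coercivity of a(·,·) on H^1_0(2, 7/2) means a(u, u) ≥ α ||u||_{H^1}² for every u ∈ H^1_0.
The interval has length L = 3/2, and Poincaré/coercivity depend only on L. Here a(u, u) = ∫(u')² + (2/5)·∫u².
Here 0 < c = 2/5 < 1. The condition a(u,u) ≥ α||u||_{H^1}² reads (1−α)∫(u')² ≥ (α−c)∫u². Any admissible α is ≤ 1 (rapidly oscillating u have ∫u²/∫(u')² → 0), and α = 1 would force 0 ≥ (1−c)∫u², impossible since c < 1; so 1−α > 0. By the sharp Poincaré inequality on H^1_0 of an interval of length L, ∫(u')² ≥ (π/L)²∫u² with equality for the first sine mode sin(π(x−x₀)/L) (x₀ the left endpoint), so the inequality holds for all u iff (1−α)(π/L)² ≥ α − c, i.e. α ≤ ((π/L)² + c)/((π/L)² + 1) = (1 + c(L/π)²)/(1 + (L/π)²). With (π/L)² = 4*π^2/9 and c = 2/5, the largest admissible constant is α = ((π/L)² + c)/((π/L)² + 1).
Simplifying, α = 2*(9 + 10*π^2)/(5*(9 + 4*π^2)).


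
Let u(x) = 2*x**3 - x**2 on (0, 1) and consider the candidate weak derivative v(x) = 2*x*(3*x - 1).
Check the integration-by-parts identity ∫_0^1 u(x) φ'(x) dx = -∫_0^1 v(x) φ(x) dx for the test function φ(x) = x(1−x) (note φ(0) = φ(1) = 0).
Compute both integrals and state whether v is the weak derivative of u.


LHS = -2/15, RHS = -2/15. Yes, v = u' weakly.

u(x) = 2*x**3 - x**2, classical derivative u'(x) = 6*x**2 - 2*x.
φ(x) = x(1−x), so φ'(x) = 1 - 2*x.
Note φ(0) = φ(1) = 0, so the boundary term u·φ vanishes.
LHS = ∫_0^1 u(x) φ'(x) dx = ∫_0^1 (-4*x^4 + 4*x^3 - x^2) dx. Term by term:
  ∫_0^1 -4*x^4 dx = -4/5;  ∫_0^1 4*x^3 dx = 1;  ∫_0^1 -x^2 dx = -1/3.
Sum: -4/5 + 1 − 1/3 = -2/15.
So LHS = -2/15.
∫_0^1 v(x) φ(x) dx = ∫_0^1 (-6*x^4 + 8*x^3 - 2*x^2) dx. Term by term:
  ∫_0^1 -6*x^4 dx = -6/5;  ∫_0^1 8*x^3 dx = 2;  ∫_0^1 -2*x^2 dx = -2/3.
Sum: -6/5 + 2 − 2/3 = 2/15.
So RHS = -∫_0^1 v(x) φ(x) dx = -2/15.
LHS = RHS, so the identity holds for this test φ.
Moreover u is smooth here and v(x) = u'(x) = 6*x**2 - 2*x pointwise, so the identity holds for every test function. Hence v is the weak derivative of u.


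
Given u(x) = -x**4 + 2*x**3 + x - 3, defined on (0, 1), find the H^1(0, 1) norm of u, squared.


||u||_{H^1}^2 = 6091/630

The H^1 norm (squared) on an interval (0, L) is
  ||u||_{H^1}^2 = ∫_0^L u(x)^2 dx + ∫_0^L u'(x)^2 dx.
Compute u'(x) = -4*x**3 + 6*x**2 + 1.
Then u(x)^2 = x**8 - 4*x**7 + 4*x**6 - 2*x**5 + 10*x**4 - 12*x**3 + x**2 - 6*x + 9 and u'(x)^2 = 16*x**6 - 48*x**5 + 36*x**4 - 8*x**3 + 12*x**2 + 1.
Integrate each monomial from 0 to 1 using ∫_0^1 c·x^n dx = c·1^(n+1)/(n+1):
  ∫_0^1 u(x)^2 dx = ∫_0^1 (x^8 - 4*x^7 + 4*x^6 - 2*x^5 + 10*x^4 - 12*x^3 + x^2 - 6*x + 9) dx. Term by term:
    ∫_0^1 x^8 dx = 1/9;  ∫_0^1 -4*x^7 dx = -1/2;  ∫_0^1 4*x^6 dx = 4/7;
    ∫_0^1 -2*x^5 dx = -1/3;  ∫_0^1 10*x^4 dx = 2;  ∫_0^1 -12*x^3 dx = -3;
    ∫_0^1 x^2 dx = 1/3;  ∫_0^1 -6*x dx = -3;  ∫_0^1 9 dx = 9.
  Sum: 1/9 − 1/2 + 4/7 − 1/3 + 2 − 3 + 1/3 − 3 + 9 = 653/126.
  ∫_0^1 u'(x)^2 dx = ∫_0^1 (16*x^6 - 48*x^5 + 36*x^4 - 8*x^3 + 12*x^2 + 1) dx. Term by term:
    ∫_0^1 16*x^6 dx = 16/7;  ∫_0^1 -48*x^5 dx = -8;  ∫_0^1 36*x^4 dx = 36/5;
    ∫_0^1 -8*x^3 dx = -2;  ∫_0^1 12*x^2 dx = 4;  ∫_0^1 1 dx = 1.
  Sum: 16/7 − 8 + 36/5 − 2 + 4 + 1 = 157/35.
Adding: ||u||_{H^1}^2 = 653/126 + 157/35 = 6091/630.


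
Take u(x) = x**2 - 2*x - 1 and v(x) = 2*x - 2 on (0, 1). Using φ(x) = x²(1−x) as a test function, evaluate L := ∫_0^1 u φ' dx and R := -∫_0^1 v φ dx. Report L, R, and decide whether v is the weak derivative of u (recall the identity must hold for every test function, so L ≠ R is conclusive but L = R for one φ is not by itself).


LHS = 1/15, RHS = 1/15. Yes, v = u' weakly.

u(x) = x**2 - 2*x - 1, classical derivative u'(x) = 2*x - 2.
φ(x) = x²(1−x), so φ'(x) = x*(2 - 3*x).
Note φ(0) = φ(1) = 0, so the boundary term u·φ vanishes.
LHS = ∫_0^1 u(x) φ'(x) dx = ∫_0^1 (-3*x^4 + 8*x^3 - x^2 - 2*x) dx. Term by term:
  ∫_0^1 -3*x^4 dx = -3/5;  ∫_0^1 8*x^3 dx = 2;  ∫_0^1 -x^2 dx = -1/3;
  ∫_0^1 -2*x dx = -1.
Sum: -3/5 + 2 − 1/3 − 1 = 1/15.
So LHS = 1/15.
∫_0^1 v(x) φ(x) dx = ∫_0^1 (-2*x^4 + 4*x^3 - 2*x^2) dx. Term by term:
  ∫_0^1 -2*x^4 dx = -2/5;  ∫_0^1 4*x^3 dx = 1;  ∫_0^1 -2*x^2 dx = -2/3.
Sum: -2/5 + 1 − 2/3 = -1/15.
So RHS = -∫_0^1 v(x) φ(x) dx = 1/15.
LHS = RHS, so the identity holds for this test φ.
Moreover u is smooth here and v(x) = u'(x) = 2*x - 2 pointwise, so the identity holds for every test function. Hence v is the weak derivative of u.


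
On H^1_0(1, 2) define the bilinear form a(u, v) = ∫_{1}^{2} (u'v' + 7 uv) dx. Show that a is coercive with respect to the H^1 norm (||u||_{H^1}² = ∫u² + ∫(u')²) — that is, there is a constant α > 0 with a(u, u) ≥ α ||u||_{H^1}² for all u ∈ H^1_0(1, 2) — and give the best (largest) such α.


α = 1

Coercivity of a(·,·) on H^1_0(1, 2) means a(u, u) ≥ α ||u||_{H^1}² for every u ∈ H^1_0.
The interval has length L = 1, and Poincaré/coercivity depend only on L. Here a(u, u) = ∫(u')² + (7)·∫u².
Here c = 7 ≥ 1, so a(u,u) = ∫(u')² + c∫u² ≥ ∫(u')² + ∫u² = ||u||_{H^1}², i.e. α = 1 works. No larger α is possible: a(u,u) ≥ α||u||_{H^1}² means (1−α)∫(u')² ≥ (α−c)∫u², and for the modes u_n = sin(nπ(x−x₀)/L) (x₀ the left endpoint) one has ∫u_n²/∫(u_n')² = (L/(nπ))² → 0, so a(u_n,u_n)/||u_n||_{H^1}² → 1. Hence the optimal constant is α = 1.
Therefore α = 1.


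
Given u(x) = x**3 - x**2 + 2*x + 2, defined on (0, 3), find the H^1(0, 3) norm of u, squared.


||u||_{H^1}^2 = 23619/35

The H^1 norm (squared) on an interval (0, L) is
  ||u||_{H^1}^2 = ∫_0^L u(x)^2 dx + ∫_0^L u'(x)^2 dx.
Compute u'(x) = 3*x**2 - 2*x + 2.
Then u(x)^2 = x**6 - 2*x**5 + 5*x**4 + 8*x + 4 and u'(x)^2 = 9*x**4 - 12*x**3 + 16*x**2 - 8*x + 4.
Integrate each monomial from 0 to 3 using ∫_0^3 c·x^n dx = c·3^(n+1)/(n+1):
  ∫_0^3 u(x)^2 dx = ∫_0^3 (x^6 - 2*x^5 + 5*x^4 + 8*x + 4) dx. Term by term:
    ∫_0^3 x^6 dx = 2187/7;  ∫_0^3 -2*x^5 dx = -243;  ∫_0^3 5*x^4 dx = 243;
    ∫_0^3 8*x dx = 36;  ∫_0^3 4 dx = 12.
  Sum: 2187/7 − 243 + 243 + 36 + 12 = 2523/7.
  ∫_0^3 u'(x)^2 dx = ∫_0^3 (9*x^4 - 12*x^3 + 16*x^2 - 8*x + 4) dx. Term by term:
    ∫_0^3 9*x^4 dx = 2187/5;  ∫_0^3 -12*x^3 dx = -243;  ∫_0^3 16*x^2 dx = 144;
    ∫_0^3 -8*x dx = -36;  ∫_0^3 4 dx = 12.
  Sum: 2187/5 − 243 + 144 − 36 + 12 = 1572/5.
Adding: ||u||_{H^1}^2 = 2523/7 + 1572/5 = 23619/35.


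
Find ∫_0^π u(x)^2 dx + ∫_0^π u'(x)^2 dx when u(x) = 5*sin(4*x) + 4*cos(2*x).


||u||_{H^1(0,π)}^2 = 505*π/2

u'(x) = -8*sin(2*x) + 20*cos(4*x).
Expand u² and (u')² and integrate term by term on (0, π), using: for integers n ≥ 1, ∫_0^π sin²(nx) dx = ∫_0^π cos²(nx) dx = π/2; for n ≠ n', ∫_0^π sin(nx)sin(n'x) dx = ∫_0^π cos(nx)cos(n'x) dx = 0; and by product-to-sum, ∫_0^π sin(nx)cos(n'x) dx = ½∫_0^π [sin((n+n')x) + sin((n−n')x)] dx, which is 0 when n+n' is even and 2n/(n²−n'²) when n+n' is odd (it need not vanish on (0, π)).
  u² squared terms: (4)²·∫cos(2x)² dx = 16·π/2 = 8*π;  (5)²·∫sin(4x)² dx = 25·π/2 = 25*π/2.
  u² cross terms: 2·(4)·(5)·∫cos(2x)·sin(4x) dx = 40·(0) = 0.
  So ∫_0^π u² dx = 8*π + 25*π/2 + 0 = 41*π/2.
  (u')² squared terms: (-8)²·∫sin(2x)² dx = 64·π/2 = 32*π;  (20)²·∫cos(4x)² dx = 400·π/2 = 200*π.
  (u')² cross terms: 2·(-8)·(20)·∫sin(2x)·cos(4x) dx = -320·(0) = 0.
  So ∫_0^π (u')² dx = 32*π + 200*π + 0 = 232*π.
||u||_{H^1}^2 = (41*π/2) + (232*π) = 505*π/2.


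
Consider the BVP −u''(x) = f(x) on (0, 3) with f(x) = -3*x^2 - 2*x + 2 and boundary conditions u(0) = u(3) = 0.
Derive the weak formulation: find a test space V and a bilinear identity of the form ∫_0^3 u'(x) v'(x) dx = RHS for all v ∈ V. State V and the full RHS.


V = H^1_0(0, 3) (so v(0) = v(3) = 0); weak form: ∫_0^3 u'v' dx = ∫_0^3 (-3*x^2 - 2*x + 2) v dx for all v ∈ V.

Multiply both sides by a test function v and integrate from 0 to 3:
  ∫_0^3 −u''(x) v(x) dx = ∫_0^3 f(x) v(x) dx.
Integrate the LHS by parts once:
  ∫_0^3 −u'' v dx = −[u'(x) v(x)]_0^3 + ∫_0^3 u'(x) v'(x) dx.
Thus ∫_0^3 u'(x) v'(x) dx = ∫_0^3 f(x) v(x) dx + [u'(x) v(x)]_0^3.
Choose V so that boundary terms are either known or forced to vanish.
u is Dirichlet: u(0) = u(3) = 0. Let V = H^1_0(0, 3); then v(0) = v(3) = 0, and [u' v]_0^3 = 0.
Weak formulation: find u (satisfying any essential BC) such that ∫_0^3 u'(x) v'(x) dx = ∫_0^3 f v dx for all v ∈ V.
Substituting f(x) = -3*x^2 - 2*x + 2, the right-hand side is ∫_0^3 (-3*x^2 - 2*x + 2) v dx.


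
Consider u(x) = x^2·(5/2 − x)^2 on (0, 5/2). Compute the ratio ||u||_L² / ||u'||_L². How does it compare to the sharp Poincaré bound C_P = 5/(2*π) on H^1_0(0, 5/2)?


||u||_L² / ||u'||_L² = 5*sqrt(3)/12 < C_P = 5/(2*π).

u(x) = x^2·(5/2 − x)^2, so u'(x) = x*(2*x - 5)*(4*x - 5)/2.
u(x) = x^2·(5/2 − x)^2 vanishes at x = 0 and x = 5/2, so u ∈ H^1_0(0, 5/2). Differentiate via the product rule and integrate the resulting polynomials term by term.
  ∫_0^5/2 u² dx = ∫_0^5/2 (x^8 - 10*x^7 + 75*x^6/2 - 125*x^5/2 + 625*x^4/16) dx. Term by term:
    ∫_0^5/2 x^8 dx = 1953125/4608;  ∫_0^5/2 -10*x^7 dx = -1953125/1024;  ∫_0^5/2 75*x^6/2 dx = 5859375/1792;
    ∫_0^5/2 -125*x^5/2 dx = -1953125/768;  ∫_0^5/2 625*x^4/16 dx = 390625/512.
  Sum: 1953125/4608 − 1953125/1024 + 5859375/1792 − 1953125/768 + 390625/512 = 390625/64512.
  ∫_0^5/2 (u')² dx = ∫_0^5/2 (16*x^6 - 120*x^5 + 325*x^4 - 375*x^3 + 625*x^2/4) dx. Term by term:
    ∫_0^5/2 16*x^6 dx = 78125/56;  ∫_0^5/2 -120*x^5 dx = -78125/16;  ∫_0^5/2 325*x^4 dx = 203125/32;
    ∫_0^5/2 -375*x^3 dx = -234375/64;  ∫_0^5/2 625*x^2/4 dx = 78125/96.
  Sum: 78125/56 − 78125/16 + 203125/32 − 234375/64 + 78125/96 = 15625/1344.
∫_0^5/2 u² dx = 390625/64512, so ||u||_L² = 625*sqrt(7)/672.
∫_0^5/2 (u')² dx = 15625/1344, so ||u'||_L² = 125*sqrt(21)/168.
Ratio ||u||_L² / ||u'||_L² = 5*sqrt(3)/12.
Sharp Poincaré constant on H^1_0(0, 5/2) is C_P = L/π = 5/(2*π), achieved by sin(2*π/5·x).
A polynomial bump cannot attain the sharp Poincaré constant (only the first sine eigenfunction does), so the ratio is strictly less than C_P, consistent with ||u||_L² ≤ C_P ||u'||_L².


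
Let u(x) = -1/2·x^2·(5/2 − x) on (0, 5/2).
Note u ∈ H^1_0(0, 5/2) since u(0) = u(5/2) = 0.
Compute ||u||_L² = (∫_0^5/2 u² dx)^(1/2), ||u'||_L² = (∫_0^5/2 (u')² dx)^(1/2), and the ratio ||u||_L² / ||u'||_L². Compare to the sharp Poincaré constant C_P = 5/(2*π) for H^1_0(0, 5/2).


||u||_L² / ||u'||_L² = 5*sqrt(14)/28 < C_P = 5/(2*π).

u(x) = -1/2·x^2·(5/2 − x), so u'(x) = x*(3*x - 5)/2.
u(x) = -1/2·x^2·(5/2 − x) vanishes at x = 0 and x = 5/2, so u ∈ H^1_0(0, 5/2). Differentiate via the product rule and integrate the resulting polynomials term by term.
  ∫_0^5/2 u² dx = ∫_0^5/2 (x^6/4 - 5*x^5/4 + 25*x^4/16) dx. Term by term:
    ∫_0^5/2 x^6/4 dx = 78125/3584;  ∫_0^5/2 -5*x^5/4 dx = -78125/1536;  ∫_0^5/2 25*x^4/16 dx = 15625/512.
  Sum: 78125/3584 − 78125/1536 + 15625/512 = 15625/10752.
  ∫_0^5/2 (u')² dx = ∫_0^5/2 (9*x^4/4 - 15*x^3/2 + 25*x^2/4) dx. Term by term:
    ∫_0^5/2 9*x^4/4 dx = 5625/128;  ∫_0^5/2 -15*x^3/2 dx = -9375/128;  ∫_0^5/2 25*x^2/4 dx = 3125/96.
  Sum: 5625/128 − 9375/128 + 3125/96 = 625/192.
∫_0^5/2 u² dx = 15625/10752, so ||u||_L² = 125*sqrt(42)/672.
∫_0^5/2 (u')² dx = 625/192, so ||u'||_L² = 25*sqrt(3)/24.
Ratio ||u||_L² / ||u'||_L² = 5*sqrt(14)/28.
Sharp Poincaré constant on H^1_0(0, 5/2) is C_P = L/π = 5/(2*π), achieved by sin(2*π/5·x).
A polynomial bump cannot attain the sharp Poincaré constant (only the first sine eigenfunction does), so the ratio is strictly less than C_P, consistent with ||u||_L² ≤ C_P ||u'||_L².
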